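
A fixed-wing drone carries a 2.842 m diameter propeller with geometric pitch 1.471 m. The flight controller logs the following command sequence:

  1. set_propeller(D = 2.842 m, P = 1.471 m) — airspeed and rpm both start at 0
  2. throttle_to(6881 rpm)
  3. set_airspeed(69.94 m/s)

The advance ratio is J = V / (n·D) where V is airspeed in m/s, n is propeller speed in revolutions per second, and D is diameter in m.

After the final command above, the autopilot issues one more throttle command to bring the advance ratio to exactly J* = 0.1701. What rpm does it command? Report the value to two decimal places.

rpm = 8680.57

set_propeller: D = 2.842 m, P = 1.471 m (p = P/D = 0.517593); state ← (V=0, rpm=0)
throttle_to(6881): rpm ← 6881
set_airspeed(69.94): V ← 69.94 m/s
final state: V = 69.94 m/s, rpm = 6881 → n = rpm/60 = 114.683333 rev/s
target J* = 0.1701; solve J* = V/(n·D) for n: n = V/(J*·D) = 69.94/(0.1701 × 2.842) = 144.676249 rev/s
rpm = 60·n = 8680.574948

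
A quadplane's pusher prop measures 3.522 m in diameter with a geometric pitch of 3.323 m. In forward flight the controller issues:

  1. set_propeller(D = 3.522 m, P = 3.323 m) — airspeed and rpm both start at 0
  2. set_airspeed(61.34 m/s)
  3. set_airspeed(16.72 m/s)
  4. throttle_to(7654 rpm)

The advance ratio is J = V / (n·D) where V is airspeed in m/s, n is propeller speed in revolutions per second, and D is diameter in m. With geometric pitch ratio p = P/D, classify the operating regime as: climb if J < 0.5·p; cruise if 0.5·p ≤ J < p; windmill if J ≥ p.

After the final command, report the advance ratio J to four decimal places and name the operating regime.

set_propeller: D = 3.522 m, P = 3.323 m (p = P/D = 0.943498); state ← (V=0, rpm=0)
set_airspeed(61.34): V ← 61.34 m/s
set_airspeed(16.72): V ← 16.72 m/s
throttle_to(7654): rpm ← 7654
final state: V = 16.72 m/s, rpm = 7654 → n = rpm/60 = 127.566667 rev/s
J = V / (n·D) = 16.72 / (127.566667 × 3.522) = 0.037214
regime bands: climb J<0.4717 | cruise [0.4717, 0.9435) | windmill J≥0.9435
J = 0.0372 → climb

J = 0.0372, regime = climb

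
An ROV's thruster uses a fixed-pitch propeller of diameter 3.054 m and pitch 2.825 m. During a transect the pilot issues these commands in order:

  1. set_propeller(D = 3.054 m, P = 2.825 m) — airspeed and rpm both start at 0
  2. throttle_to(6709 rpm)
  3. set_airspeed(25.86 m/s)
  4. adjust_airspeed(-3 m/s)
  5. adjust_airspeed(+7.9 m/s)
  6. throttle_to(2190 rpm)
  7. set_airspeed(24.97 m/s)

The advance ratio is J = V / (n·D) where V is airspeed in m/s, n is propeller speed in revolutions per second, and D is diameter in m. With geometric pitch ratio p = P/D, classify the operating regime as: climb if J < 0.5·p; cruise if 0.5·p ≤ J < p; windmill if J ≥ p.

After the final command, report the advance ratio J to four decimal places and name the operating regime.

J = 0.2240, regime = climb

set_propeller: D = 3.054 m, P = 2.825 m (p = P/D = 0.925016); state ← (V=0, rpm=0)
throttle_to(6709): rpm ← 6709
set_airspeed(25.86): V ← 25.86 m/s
adjust_airspeed(-3): V ← 25.86 -3 = 22.86 m/s
adjust_airspeed(+7.9): V ← 22.86 +7.9 = 30.76 m/s
throttle_to(2190): rpm ← 2190
set_airspeed(24.97): V ← 24.97 m/s
final state: V = 24.97 m/s, rpm = 2190 → n = rpm/60 = 36.500000 rev/s
J = V / (n·D) = 24.97 / (36.500000 × 3.054) = 0.224004
regime bands: climb J<0.4625 | cruise [0.4625, 0.9250) | windmill J≥0.9250
J = 0.2240 → climb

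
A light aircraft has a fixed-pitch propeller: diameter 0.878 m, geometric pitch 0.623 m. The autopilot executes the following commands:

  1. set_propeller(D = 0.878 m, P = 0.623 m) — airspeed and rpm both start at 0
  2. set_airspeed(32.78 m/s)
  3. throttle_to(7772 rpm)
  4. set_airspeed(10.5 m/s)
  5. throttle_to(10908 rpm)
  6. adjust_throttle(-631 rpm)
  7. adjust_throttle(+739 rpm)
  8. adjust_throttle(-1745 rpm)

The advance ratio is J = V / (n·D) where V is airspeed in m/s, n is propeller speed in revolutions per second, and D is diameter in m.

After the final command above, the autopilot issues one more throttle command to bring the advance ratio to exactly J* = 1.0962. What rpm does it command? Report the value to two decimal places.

set_propeller: D = 0.878 m, P = 0.623 m (p = P/D = 0.709567); state ← (V=0, rpm=0)
set_airspeed(32.78): V ← 32.78 m/s
throttle_to(7772): rpm ← 7772
set_airspeed(10.5): V ← 10.5 m/s
throttle_to(10908): rpm ← 10908
adjust_throttle(-631): rpm ← 10908 -631 = 10277
adjust_throttle(+739): rpm ← 10277 +739 = 11016
adjust_throttle(-1745): rpm ← 11016 -1745 = 9271
final state: V = 10.5 m/s, rpm = 9271 → n = rpm/60 = 154.516667 rev/s
target J* = 1.0962; solve J* = V/(n·D) for n: n = V/(J*·D) = 10.5/(1.0962 × 0.878) = 10.909503 rev/s
rpm = 60·n = 654.570209

rpm = 654.57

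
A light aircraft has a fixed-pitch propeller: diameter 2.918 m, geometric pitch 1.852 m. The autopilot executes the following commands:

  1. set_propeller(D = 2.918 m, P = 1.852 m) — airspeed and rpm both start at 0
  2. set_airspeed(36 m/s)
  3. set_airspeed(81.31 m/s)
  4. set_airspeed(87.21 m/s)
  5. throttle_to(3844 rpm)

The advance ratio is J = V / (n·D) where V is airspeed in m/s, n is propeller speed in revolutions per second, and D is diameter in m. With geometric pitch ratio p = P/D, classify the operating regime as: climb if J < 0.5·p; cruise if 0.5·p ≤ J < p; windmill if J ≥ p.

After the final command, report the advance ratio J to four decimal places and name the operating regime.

set_propeller: D = 2.918 m, P = 1.852 m (p = P/D = 0.634681); state ← (V=0, rpm=0)
set_airspeed(36): V ← 36 m/s
set_airspeed(81.31): V ← 81.31 m/s
set_airspeed(87.21): V ← 87.21 m/s
throttle_to(3844): rpm ← 3844
final state: V = 87.21 m/s, rpm = 3844 → n = rpm/60 = 64.066667 rev/s
J = V / (n·D) = 87.21 / (64.066667 × 2.918) = 0.466497
regime bands: climb J<0.3173 | cruise [0.3173, 0.6347) | windmill J≥0.6347
J = 0.4665 → cruise

J = 0.4665, regime = cruise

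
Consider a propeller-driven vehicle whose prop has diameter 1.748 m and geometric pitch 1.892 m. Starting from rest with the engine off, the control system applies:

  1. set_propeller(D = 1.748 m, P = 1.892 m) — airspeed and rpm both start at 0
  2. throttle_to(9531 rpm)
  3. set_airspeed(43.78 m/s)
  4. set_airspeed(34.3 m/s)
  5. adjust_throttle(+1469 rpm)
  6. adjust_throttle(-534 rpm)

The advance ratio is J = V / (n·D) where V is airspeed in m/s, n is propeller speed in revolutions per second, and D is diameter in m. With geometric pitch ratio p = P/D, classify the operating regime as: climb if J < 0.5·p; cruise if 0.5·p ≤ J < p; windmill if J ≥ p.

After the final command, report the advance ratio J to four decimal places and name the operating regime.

set_propeller: D = 1.748 m, P = 1.892 m (p = P/D = 1.082380); state ← (V=0, rpm=0)
throttle_to(9531): rpm ← 9531
set_airspeed(43.78): V ← 43.78 m/s
set_airspeed(34.3): V ← 34.3 m/s
adjust_throttle(+1469): rpm ← 9531 +1469 = 11000
adjust_throttle(-534): rpm ← 11000 -534 = 10466
final state: V = 34.3 m/s, rpm = 10466 → n = rpm/60 = 174.433333 rev/s
J = V / (n·D) = 34.3 / (174.433333 × 1.748) = 0.112492
regime bands: climb J<0.5412 | cruise [0.5412, 1.0824) | windmill J≥1.0824
J = 0.1125 → climb

J = 0.1125, regime = climb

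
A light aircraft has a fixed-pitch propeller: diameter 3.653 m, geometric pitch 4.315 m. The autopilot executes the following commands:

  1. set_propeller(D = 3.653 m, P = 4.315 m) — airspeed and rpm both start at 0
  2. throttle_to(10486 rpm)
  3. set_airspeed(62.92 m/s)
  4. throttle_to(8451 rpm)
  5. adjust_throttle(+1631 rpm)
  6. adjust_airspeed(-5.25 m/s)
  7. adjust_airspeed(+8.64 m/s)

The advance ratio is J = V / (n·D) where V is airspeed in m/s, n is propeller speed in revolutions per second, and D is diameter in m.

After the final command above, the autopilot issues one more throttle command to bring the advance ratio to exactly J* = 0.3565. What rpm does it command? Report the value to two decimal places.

rpm = 3055.07

set_propeller: D = 3.653 m, P = 4.315 m (p = P/D = 1.181221); state ← (V=0, rpm=0)
throttle_to(10486): rpm ← 10486
set_airspeed(62.92): V ← 62.92 m/s
throttle_to(8451): rpm ← 8451
adjust_throttle(+1631): rpm ← 8451 +1631 = 10082
adjust_airspeed(-5.25): V ← 62.92 -5.25 = 57.67 m/s
adjust_airspeed(+8.64): V ← 57.67 +8.64 = 66.31 m/s
final state: V = 66.31 m/s, rpm = 10082 → n = rpm/60 = 168.033333 rev/s
target J* = 0.3565; solve J* = V/(n·D) for n: n = V/(J*·D) = 66.31/(0.3565 × 3.653) = 50.917822 rev/s
rpm = 60·n = 3055.069341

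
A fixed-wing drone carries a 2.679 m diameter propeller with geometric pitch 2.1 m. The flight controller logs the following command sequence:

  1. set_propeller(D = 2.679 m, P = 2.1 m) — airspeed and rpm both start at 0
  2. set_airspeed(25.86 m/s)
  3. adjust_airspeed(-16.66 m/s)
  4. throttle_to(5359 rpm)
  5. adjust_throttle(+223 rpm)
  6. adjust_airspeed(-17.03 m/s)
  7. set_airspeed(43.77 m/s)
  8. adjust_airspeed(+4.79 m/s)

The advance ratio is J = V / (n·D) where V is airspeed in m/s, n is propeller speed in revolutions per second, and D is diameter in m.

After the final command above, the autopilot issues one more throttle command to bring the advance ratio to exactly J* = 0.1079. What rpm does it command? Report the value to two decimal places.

rpm = 10079.43

set_propeller: D = 2.679 m, P = 2.1 m (p = P/D = 0.783875); state ← (V=0, rpm=0)
set_airspeed(25.86): V ← 25.86 m/s
adjust_airspeed(-16.66): V ← 25.86 -16.66 = 9.2 m/s
throttle_to(5359): rpm ← 5359
adjust_throttle(+223): rpm ← 5359 +223 = 5582
adjust_airspeed(-17.03): V ← 9.2 -17.03 = -7.83 m/s
set_airspeed(43.77): V ← 43.77 m/s
adjust_airspeed(+4.79): V ← 43.77 +4.79 = 48.56 m/s
final state: V = 48.56 m/s, rpm = 5582 → n = rpm/60 = 93.033333 rev/s
target J* = 0.1079; solve J* = V/(n·D) for n: n = V/(J*·D) = 48.56/(0.1079 × 2.679) = 167.990422 rev/s
rpm = 60·n = 10079.425290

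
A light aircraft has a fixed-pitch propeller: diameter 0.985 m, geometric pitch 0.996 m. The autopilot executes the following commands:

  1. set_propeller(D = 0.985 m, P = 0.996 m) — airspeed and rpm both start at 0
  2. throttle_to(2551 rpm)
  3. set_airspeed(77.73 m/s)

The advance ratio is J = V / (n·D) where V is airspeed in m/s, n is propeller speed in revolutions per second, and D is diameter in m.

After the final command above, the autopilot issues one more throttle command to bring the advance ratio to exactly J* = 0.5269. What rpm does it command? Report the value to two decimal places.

set_propeller: D = 0.985 m, P = 0.996 m (p = P/D = 1.011168); state ← (V=0, rpm=0)
throttle_to(2551): rpm ← 2551
set_airspeed(77.73): V ← 77.73 m/s
final state: V = 77.73 m/s, rpm = 2551 → n = rpm/60 = 42.516667 rev/s
target J* = 0.5269; solve J* = V/(n·D) for n: n = V/(J*·D) = 77.73/(0.5269 × 0.985) = 149.769796 rev/s
rpm = 60·n = 8986.187768

rpm = 8986.19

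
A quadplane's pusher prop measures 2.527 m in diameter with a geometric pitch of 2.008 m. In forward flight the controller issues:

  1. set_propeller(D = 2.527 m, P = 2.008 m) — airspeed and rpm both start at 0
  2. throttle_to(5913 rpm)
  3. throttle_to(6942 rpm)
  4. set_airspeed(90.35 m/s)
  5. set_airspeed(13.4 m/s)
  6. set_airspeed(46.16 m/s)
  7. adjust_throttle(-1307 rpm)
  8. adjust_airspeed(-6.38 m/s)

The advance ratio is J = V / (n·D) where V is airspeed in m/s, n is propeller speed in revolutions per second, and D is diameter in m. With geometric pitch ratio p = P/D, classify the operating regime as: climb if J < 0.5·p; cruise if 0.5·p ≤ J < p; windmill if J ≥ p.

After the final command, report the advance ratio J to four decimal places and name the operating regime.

set_propeller: D = 2.527 m, P = 2.008 m (p = P/D = 0.794618); state ← (V=0, rpm=0)
throttle_to(5913): rpm ← 5913
throttle_to(6942): rpm ← 6942
set_airspeed(90.35): V ← 90.35 m/s
set_airspeed(13.4): V ← 13.4 m/s
set_airspeed(46.16): V ← 46.16 m/s
adjust_throttle(-1307): rpm ← 6942 -1307 = 5635
adjust_airspeed(-6.38): V ← 46.16 -6.38 = 39.78 m/s
final state: V = 39.78 m/s, rpm = 5635 → n = rpm/60 = 93.916667 rev/s
J = V / (n·D) = 39.78 / (93.916667 × 2.527) = 0.167617
regime bands: climb J<0.3973 | cruise [0.3973, 0.7946) | windmill J≥0.7946
J = 0.1676 → climb

J = 0.1676, regime = climb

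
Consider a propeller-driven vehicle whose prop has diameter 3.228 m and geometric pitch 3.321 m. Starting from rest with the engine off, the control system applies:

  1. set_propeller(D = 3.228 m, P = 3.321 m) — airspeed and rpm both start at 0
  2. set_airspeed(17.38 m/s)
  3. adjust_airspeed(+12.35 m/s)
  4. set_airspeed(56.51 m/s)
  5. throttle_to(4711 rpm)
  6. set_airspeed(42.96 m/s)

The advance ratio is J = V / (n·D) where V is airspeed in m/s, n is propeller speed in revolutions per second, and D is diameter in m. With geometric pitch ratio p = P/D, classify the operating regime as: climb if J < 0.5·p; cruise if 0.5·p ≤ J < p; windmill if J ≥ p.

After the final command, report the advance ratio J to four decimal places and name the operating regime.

J = 0.1695, regime = climb

set_propeller: D = 3.228 m, P = 3.321 m (p = P/D = 1.028810); state ← (V=0, rpm=0)
set_airspeed(17.38): V ← 17.38 m/s
adjust_airspeed(+12.35): V ← 17.38 +12.35 = 29.73 m/s
set_airspeed(56.51): V ← 56.51 m/s
throttle_to(4711): rpm ← 4711
set_airspeed(42.96): V ← 42.96 m/s
final state: V = 42.96 m/s, rpm = 4711 → n = rpm/60 = 78.516667 rev/s
J = V / (n·D) = 42.96 / (78.516667 × 3.228) = 0.169500
regime bands: climb J<0.5144 | cruise [0.5144, 1.0288) | windmill J≥1.0288
J = 0.1695 → climb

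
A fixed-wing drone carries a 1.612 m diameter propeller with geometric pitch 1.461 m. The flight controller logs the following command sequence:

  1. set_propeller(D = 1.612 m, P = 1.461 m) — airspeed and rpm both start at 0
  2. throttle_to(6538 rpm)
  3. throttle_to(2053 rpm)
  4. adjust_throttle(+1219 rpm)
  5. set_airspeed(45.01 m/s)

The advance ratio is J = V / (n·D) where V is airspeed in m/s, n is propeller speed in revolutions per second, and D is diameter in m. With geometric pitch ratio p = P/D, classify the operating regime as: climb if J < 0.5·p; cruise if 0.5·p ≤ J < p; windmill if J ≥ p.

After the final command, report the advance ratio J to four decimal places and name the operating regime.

J = 0.5120, regime = cruise

set_propeller: D = 1.612 m, P = 1.461 m (p = P/D = 0.906328); state ← (V=0, rpm=0)
throttle_to(6538): rpm ← 6538
throttle_to(2053): rpm ← 2053
adjust_throttle(+1219): rpm ← 2053 +1219 = 3272
set_airspeed(45.01): V ← 45.01 m/s
final state: V = 45.01 m/s, rpm = 3272 → n = rpm/60 = 54.533333 rev/s
J = V / (n·D) = 45.01 / (54.533333 × 1.612) = 0.512014
regime bands: climb J<0.4532 | cruise [0.4532, 0.9063) | windmill J≥0.9063
J = 0.5120 → cruise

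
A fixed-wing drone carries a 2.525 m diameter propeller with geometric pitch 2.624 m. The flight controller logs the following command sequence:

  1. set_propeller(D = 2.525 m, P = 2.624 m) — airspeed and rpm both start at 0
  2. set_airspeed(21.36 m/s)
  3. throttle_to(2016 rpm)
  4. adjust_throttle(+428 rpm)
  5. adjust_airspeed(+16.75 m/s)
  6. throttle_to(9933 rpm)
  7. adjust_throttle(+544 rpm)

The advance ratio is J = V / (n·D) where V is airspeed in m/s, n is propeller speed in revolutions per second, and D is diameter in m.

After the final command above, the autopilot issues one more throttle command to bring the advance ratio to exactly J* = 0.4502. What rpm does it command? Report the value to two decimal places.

set_propeller: D = 2.525 m, P = 2.624 m (p = P/D = 1.039208); state ← (V=0, rpm=0)
set_airspeed(21.36): V ← 21.36 m/s
throttle_to(2016): rpm ← 2016
adjust_throttle(+428): rpm ← 2016 +428 = 2444
adjust_airspeed(+16.75): V ← 21.36 +16.75 = 38.11 m/s
throttle_to(9933): rpm ← 9933
adjust_throttle(+544): rpm ← 9933 +544 = 10477
final state: V = 38.11 m/s, rpm = 10477 → n = rpm/60 = 174.616667 rev/s
target J* = 0.4502; solve J* = V/(n·D) for n: n = V/(J*·D) = 38.11/(0.4502 × 2.525) = 33.525254 rev/s
rpm = 60·n = 2011.515234

rpm = 2011.52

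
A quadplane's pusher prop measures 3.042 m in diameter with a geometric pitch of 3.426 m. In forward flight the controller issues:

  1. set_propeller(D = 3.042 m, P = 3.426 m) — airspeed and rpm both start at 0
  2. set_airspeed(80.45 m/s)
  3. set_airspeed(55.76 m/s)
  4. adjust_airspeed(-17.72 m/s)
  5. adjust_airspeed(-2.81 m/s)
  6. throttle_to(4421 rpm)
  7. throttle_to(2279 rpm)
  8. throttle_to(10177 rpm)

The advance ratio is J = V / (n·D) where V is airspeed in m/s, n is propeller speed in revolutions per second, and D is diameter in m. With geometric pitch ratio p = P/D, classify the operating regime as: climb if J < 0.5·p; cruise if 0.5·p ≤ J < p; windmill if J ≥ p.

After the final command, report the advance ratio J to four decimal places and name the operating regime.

set_propeller: D = 3.042 m, P = 3.426 m (p = P/D = 1.126233); state ← (V=0, rpm=0)
set_airspeed(80.45): V ← 80.45 m/s
set_airspeed(55.76): V ← 55.76 m/s
adjust_airspeed(-17.72): V ← 55.76 -17.72 = 38.04 m/s
adjust_airspeed(-2.81): V ← 38.04 -2.81 = 35.23 m/s
throttle_to(4421): rpm ← 4421
throttle_to(2279): rpm ← 2279
throttle_to(10177): rpm ← 10177
final state: V = 35.23 m/s, rpm = 10177 → n = rpm/60 = 169.616667 rev/s
J = V / (n·D) = 35.23 / (169.616667 × 3.042) = 0.068279
regime bands: climb J<0.5631 | cruise [0.5631, 1.1262) | windmill J≥1.1262
J = 0.0683 → climb

J = 0.0683, regime = climb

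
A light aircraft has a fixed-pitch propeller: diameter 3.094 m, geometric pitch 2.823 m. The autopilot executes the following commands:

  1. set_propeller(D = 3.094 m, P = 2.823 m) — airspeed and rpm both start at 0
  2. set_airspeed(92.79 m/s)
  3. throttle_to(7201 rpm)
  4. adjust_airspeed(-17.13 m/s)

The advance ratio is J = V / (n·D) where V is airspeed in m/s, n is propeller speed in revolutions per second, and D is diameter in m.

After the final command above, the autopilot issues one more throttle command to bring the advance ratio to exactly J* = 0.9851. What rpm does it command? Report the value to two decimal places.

rpm = 1489.42

set_propeller: D = 3.094 m, P = 2.823 m (p = P/D = 0.912411); state ← (V=0, rpm=0)
set_airspeed(92.79): V ← 92.79 m/s
throttle_to(7201): rpm ← 7201
adjust_airspeed(-17.13): V ← 92.79 -17.13 = 75.66 m/s
final state: V = 75.66 m/s, rpm = 7201 → n = rpm/60 = 120.016667 rev/s
target J* = 0.9851; solve J* = V/(n·D) for n: n = V/(J*·D) = 75.66/(0.9851 × 3.094) = 24.823654 rev/s
rpm = 60·n = 1489.419237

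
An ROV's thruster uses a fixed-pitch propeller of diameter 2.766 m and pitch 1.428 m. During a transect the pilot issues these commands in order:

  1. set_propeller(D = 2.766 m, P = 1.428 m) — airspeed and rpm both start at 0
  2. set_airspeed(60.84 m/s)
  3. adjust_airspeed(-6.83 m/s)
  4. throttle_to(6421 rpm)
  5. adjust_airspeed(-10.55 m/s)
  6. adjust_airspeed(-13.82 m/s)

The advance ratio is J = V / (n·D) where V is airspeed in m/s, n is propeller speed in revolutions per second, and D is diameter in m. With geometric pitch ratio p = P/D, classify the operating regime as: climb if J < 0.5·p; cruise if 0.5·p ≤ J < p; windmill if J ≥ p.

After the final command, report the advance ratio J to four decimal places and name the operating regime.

J = 0.1001, regime = climb

set_propeller: D = 2.766 m, P = 1.428 m (p = P/D = 0.516269); state ← (V=0, rpm=0)
set_airspeed(60.84): V ← 60.84 m/s
adjust_airspeed(-6.83): V ← 60.84 -6.83 = 54.01 m/s
throttle_to(6421): rpm ← 6421
adjust_airspeed(-10.55): V ← 54.01 -10.55 = 43.46 m/s
adjust_airspeed(-13.82): V ← 43.46 -13.82 = 29.64 m/s
final state: V = 29.64 m/s, rpm = 6421 → n = rpm/60 = 107.016667 rev/s
J = V / (n·D) = 29.64 / (107.016667 × 2.766) = 0.100132
regime bands: climb J<0.2581 | cruise [0.2581, 0.5163) | windmill J≥0.5163
J = 0.1001 → climb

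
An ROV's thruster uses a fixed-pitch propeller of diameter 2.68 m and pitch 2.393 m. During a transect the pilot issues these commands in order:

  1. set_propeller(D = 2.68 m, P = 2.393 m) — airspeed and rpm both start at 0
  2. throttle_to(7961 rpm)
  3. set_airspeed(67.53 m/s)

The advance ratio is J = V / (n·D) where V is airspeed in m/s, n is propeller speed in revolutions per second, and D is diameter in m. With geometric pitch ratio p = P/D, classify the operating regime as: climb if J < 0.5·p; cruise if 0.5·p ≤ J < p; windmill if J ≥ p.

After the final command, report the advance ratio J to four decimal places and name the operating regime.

set_propeller: D = 2.68 m, P = 2.393 m (p = P/D = 0.892910); state ← (V=0, rpm=0)
throttle_to(7961): rpm ← 7961
set_airspeed(67.53): V ← 67.53 m/s
final state: V = 67.53 m/s, rpm = 7961 → n = rpm/60 = 132.683333 rev/s
J = V / (n·D) = 67.53 / (132.683333 × 2.68) = 0.189909
regime bands: climb J<0.4465 | cruise [0.4465, 0.8929) | windmill J≥0.8929
J = 0.1899 → climb

J = 0.1899, regime = climb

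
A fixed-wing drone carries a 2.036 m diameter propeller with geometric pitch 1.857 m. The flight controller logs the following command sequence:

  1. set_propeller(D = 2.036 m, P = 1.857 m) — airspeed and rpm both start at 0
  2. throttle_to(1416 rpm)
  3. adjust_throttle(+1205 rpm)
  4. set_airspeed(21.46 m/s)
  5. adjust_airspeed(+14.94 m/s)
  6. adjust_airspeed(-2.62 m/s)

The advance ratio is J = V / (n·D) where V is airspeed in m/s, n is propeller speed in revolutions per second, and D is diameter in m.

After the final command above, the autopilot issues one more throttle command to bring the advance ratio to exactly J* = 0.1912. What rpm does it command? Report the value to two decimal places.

set_propeller: D = 2.036 m, P = 1.857 m (p = P/D = 0.912083); state ← (V=0, rpm=0)
throttle_to(1416): rpm ← 1416
adjust_throttle(+1205): rpm ← 1416 +1205 = 2621
set_airspeed(21.46): V ← 21.46 m/s
adjust_airspeed(+14.94): V ← 21.46 +14.94 = 36.4 m/s
adjust_airspeed(-2.62): V ← 36.4 -2.62 = 33.78 m/s
final state: V = 33.78 m/s, rpm = 2621 → n = rpm/60 = 43.683333 rev/s
target J* = 0.1912; solve J* = V/(n·D) for n: n = V/(J*·D) = 33.78/(0.1912 × 2.036) = 86.774872 rev/s
rpm = 60·n = 5206.492343

rpm = 5206.49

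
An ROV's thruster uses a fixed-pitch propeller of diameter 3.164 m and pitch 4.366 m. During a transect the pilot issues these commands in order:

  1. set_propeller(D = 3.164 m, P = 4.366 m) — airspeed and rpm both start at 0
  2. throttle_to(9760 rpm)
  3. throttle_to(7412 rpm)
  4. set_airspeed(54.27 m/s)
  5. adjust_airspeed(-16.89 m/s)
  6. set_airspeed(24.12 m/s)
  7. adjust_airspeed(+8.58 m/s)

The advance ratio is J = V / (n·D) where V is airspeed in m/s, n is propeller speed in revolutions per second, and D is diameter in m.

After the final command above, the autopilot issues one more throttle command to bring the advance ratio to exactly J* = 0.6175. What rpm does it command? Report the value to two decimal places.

rpm = 1004.21

set_propeller: D = 3.164 m, P = 4.366 m (p = P/D = 1.379899); state ← (V=0, rpm=0)
throttle_to(9760): rpm ← 9760
throttle_to(7412): rpm ← 7412
set_airspeed(54.27): V ← 54.27 m/s
adjust_airspeed(-16.89): V ← 54.27 -16.89 = 37.38 m/s
set_airspeed(24.12): V ← 24.12 m/s
adjust_airspeed(+8.58): V ← 24.12 +8.58 = 32.7 m/s
final state: V = 32.7 m/s, rpm = 7412 → n = rpm/60 = 123.533333 rev/s
target J* = 0.6175; solve J* = V/(n·D) for n: n = V/(J*·D) = 32.7/(0.6175 × 3.164) = 16.736873 rev/s
rpm = 60·n = 1004.212369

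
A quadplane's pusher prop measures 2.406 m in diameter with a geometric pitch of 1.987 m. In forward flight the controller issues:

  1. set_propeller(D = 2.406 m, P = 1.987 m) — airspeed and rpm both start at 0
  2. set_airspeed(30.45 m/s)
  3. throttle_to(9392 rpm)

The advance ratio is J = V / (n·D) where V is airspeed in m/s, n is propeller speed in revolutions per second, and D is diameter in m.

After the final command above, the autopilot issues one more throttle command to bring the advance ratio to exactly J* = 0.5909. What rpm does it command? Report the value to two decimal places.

set_propeller: D = 2.406 m, P = 1.987 m (p = P/D = 0.825852); state ← (V=0, rpm=0)
set_airspeed(30.45): V ← 30.45 m/s
throttle_to(9392): rpm ← 9392
final state: V = 30.45 m/s, rpm = 9392 → n = rpm/60 = 156.533333 rev/s
target J* = 0.5909; solve J* = V/(n·D) for n: n = V/(J*·D) = 30.45/(0.5909 × 2.406) = 21.417939 rev/s
rpm = 60·n = 1285.076360

rpm = 1285.08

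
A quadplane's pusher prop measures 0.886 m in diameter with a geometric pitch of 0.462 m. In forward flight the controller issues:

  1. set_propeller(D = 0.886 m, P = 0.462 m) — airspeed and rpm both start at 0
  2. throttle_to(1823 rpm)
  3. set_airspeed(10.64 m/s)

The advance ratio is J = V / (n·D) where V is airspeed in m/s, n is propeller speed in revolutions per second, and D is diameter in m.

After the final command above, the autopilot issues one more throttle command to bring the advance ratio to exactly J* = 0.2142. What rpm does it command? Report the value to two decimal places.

rpm = 3363.87

set_propeller: D = 0.886 m, P = 0.462 m (p = P/D = 0.521445); state ← (V=0, rpm=0)
throttle_to(1823): rpm ← 1823
set_airspeed(10.64): V ← 10.64 m/s
final state: V = 10.64 m/s, rpm = 1823 → n = rpm/60 = 30.383333 rev/s
target J* = 0.2142; solve J* = V/(n·D) for n: n = V/(J*·D) = 10.64/(0.2142 × 0.886) = 56.064563 rev/s
rpm = 60·n = 3363.873766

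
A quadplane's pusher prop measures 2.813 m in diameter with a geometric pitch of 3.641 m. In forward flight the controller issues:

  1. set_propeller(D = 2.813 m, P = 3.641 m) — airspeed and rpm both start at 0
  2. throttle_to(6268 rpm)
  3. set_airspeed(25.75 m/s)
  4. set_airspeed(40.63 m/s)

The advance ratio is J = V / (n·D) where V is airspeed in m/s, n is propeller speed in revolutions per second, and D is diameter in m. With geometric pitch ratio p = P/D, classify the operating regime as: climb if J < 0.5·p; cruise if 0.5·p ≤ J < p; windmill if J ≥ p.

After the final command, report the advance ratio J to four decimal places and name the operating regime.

J = 0.1383, regime = climb

set_propeller: D = 2.813 m, P = 3.641 m (p = P/D = 1.294348); state ← (V=0, rpm=0)
throttle_to(6268): rpm ← 6268
set_airspeed(25.75): V ← 25.75 m/s
set_airspeed(40.63): V ← 40.63 m/s
final state: V = 40.63 m/s, rpm = 6268 → n = rpm/60 = 104.466667 rev/s
J = V / (n·D) = 40.63 / (104.466667 × 2.813) = 0.138261
regime bands: climb J<0.6472 | cruise [0.6472, 1.2943) | windmill J≥1.2943
J = 0.1383 → climb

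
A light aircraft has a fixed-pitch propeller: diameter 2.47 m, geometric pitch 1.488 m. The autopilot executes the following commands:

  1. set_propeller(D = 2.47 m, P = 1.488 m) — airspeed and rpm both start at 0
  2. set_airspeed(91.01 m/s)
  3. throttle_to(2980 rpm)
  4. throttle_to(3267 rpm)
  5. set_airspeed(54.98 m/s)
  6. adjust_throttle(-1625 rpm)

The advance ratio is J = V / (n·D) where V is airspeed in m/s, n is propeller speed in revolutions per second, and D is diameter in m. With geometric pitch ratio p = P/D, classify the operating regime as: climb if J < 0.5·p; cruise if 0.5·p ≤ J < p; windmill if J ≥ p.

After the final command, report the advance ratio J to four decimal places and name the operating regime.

J = 0.8134, regime = windmill

set_propeller: D = 2.47 m, P = 1.488 m (p = P/D = 0.602429); state ← (V=0, rpm=0)
set_airspeed(91.01): V ← 91.01 m/s
throttle_to(2980): rpm ← 2980
throttle_to(3267): rpm ← 3267
set_airspeed(54.98): V ← 54.98 m/s
adjust_throttle(-1625): rpm ← 3267 -1625 = 1642
final state: V = 54.98 m/s, rpm = 1642 → n = rpm/60 = 27.366667 rev/s
J = V / (n·D) = 54.98 / (27.366667 × 2.47) = 0.813366
regime bands: climb J<0.3012 | cruise [0.3012, 0.6024) | windmill J≥0.6024
J = 0.8134 → windmill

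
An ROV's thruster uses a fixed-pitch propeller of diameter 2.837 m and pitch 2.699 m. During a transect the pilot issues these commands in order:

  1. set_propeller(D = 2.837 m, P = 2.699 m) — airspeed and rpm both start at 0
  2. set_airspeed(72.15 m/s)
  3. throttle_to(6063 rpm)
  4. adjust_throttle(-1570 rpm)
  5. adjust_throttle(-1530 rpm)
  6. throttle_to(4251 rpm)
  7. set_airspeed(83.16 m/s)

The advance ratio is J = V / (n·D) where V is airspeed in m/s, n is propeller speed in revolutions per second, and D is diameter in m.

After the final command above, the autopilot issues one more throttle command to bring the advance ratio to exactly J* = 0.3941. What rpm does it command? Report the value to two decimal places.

set_propeller: D = 2.837 m, P = 2.699 m (p = P/D = 0.951357); state ← (V=0, rpm=0)
set_airspeed(72.15): V ← 72.15 m/s
throttle_to(6063): rpm ← 6063
adjust_throttle(-1570): rpm ← 6063 -1570 = 4493
adjust_throttle(-1530): rpm ← 4493 -1530 = 2963
throttle_to(4251): rpm ← 4251
set_airspeed(83.16): V ← 83.16 m/s
final state: V = 83.16 m/s, rpm = 4251 → n = rpm/60 = 70.850000 rev/s
target J* = 0.3941; solve J* = V/(n·D) for n: n = V/(J*·D) = 83.16/(0.3941 × 2.837) = 74.378722 rev/s
rpm = 60·n = 4462.723301

rpm = 4462.72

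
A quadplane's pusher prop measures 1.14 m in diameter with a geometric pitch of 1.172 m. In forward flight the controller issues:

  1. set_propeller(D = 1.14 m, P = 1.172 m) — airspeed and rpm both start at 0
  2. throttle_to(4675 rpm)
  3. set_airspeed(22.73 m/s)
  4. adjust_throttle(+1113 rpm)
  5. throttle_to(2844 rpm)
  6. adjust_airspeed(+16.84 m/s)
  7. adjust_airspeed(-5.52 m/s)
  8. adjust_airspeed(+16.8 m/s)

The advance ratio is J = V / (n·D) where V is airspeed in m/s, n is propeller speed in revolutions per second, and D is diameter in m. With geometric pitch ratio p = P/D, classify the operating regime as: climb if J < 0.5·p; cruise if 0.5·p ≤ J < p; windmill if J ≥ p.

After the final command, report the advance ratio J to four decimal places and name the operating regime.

set_propeller: D = 1.14 m, P = 1.172 m (p = P/D = 1.028070); state ← (V=0, rpm=0)
throttle_to(4675): rpm ← 4675
set_airspeed(22.73): V ← 22.73 m/s
adjust_throttle(+1113): rpm ← 4675 +1113 = 5788
throttle_to(2844): rpm ← 2844
adjust_airspeed(+16.84): V ← 22.73 +16.84 = 39.57 m/s
adjust_airspeed(-5.52): V ← 39.57 -5.52 = 34.05 m/s
adjust_airspeed(+16.8): V ← 34.05 +16.8 = 50.85 m/s
final state: V = 50.85 m/s, rpm = 2844 → n = rpm/60 = 47.400000 rev/s
J = V / (n·D) = 50.85 / (47.400000 × 1.14) = 0.941039
regime bands: climb J<0.5140 | cruise [0.5140, 1.0281) | windmill J≥1.0281
J = 0.9410 → cruise

J = 0.9410, regime = cruise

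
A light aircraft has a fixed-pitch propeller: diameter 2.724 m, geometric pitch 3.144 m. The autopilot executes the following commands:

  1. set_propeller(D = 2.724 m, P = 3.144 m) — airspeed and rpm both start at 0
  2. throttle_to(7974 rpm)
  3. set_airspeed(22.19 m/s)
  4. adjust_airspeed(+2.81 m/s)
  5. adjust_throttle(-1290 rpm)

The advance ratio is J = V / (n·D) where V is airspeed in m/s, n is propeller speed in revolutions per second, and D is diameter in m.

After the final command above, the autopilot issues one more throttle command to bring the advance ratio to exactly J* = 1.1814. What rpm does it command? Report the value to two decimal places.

rpm = 466.11

set_propeller: D = 2.724 m, P = 3.144 m (p = P/D = 1.154185); state ← (V=0, rpm=0)
throttle_to(7974): rpm ← 7974
set_airspeed(22.19): V ← 22.19 m/s
adjust_airspeed(+2.81): V ← 22.19 +2.81 = 25 m/s
adjust_throttle(-1290): rpm ← 7974 -1290 = 6684
final state: V = 25 m/s, rpm = 6684 → n = rpm/60 = 111.400000 rev/s
target J* = 1.1814; solve J* = V/(n·D) for n: n = V/(J*·D) = 25/(1.1814 × 2.724) = 7.768478 rev/s
rpm = 60·n = 466.108679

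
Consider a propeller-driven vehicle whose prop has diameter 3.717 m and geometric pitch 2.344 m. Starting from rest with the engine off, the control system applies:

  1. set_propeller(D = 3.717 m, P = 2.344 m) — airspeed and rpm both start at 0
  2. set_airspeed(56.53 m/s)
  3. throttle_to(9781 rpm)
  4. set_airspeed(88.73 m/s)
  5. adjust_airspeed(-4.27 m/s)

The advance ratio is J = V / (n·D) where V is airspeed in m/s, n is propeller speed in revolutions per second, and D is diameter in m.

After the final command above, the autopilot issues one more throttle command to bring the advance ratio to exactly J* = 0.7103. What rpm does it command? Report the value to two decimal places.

rpm = 1919.41

set_propeller: D = 3.717 m, P = 2.344 m (p = P/D = 0.630616); state ← (V=0, rpm=0)
set_airspeed(56.53): V ← 56.53 m/s
throttle_to(9781): rpm ← 9781
set_airspeed(88.73): V ← 88.73 m/s
adjust_airspeed(-4.27): V ← 88.73 -4.27 = 84.46 m/s
final state: V = 84.46 m/s, rpm = 9781 → n = rpm/60 = 163.016667 rev/s
target J* = 0.7103; solve J* = V/(n·D) for n: n = V/(J*·D) = 84.46/(0.7103 × 3.717) = 31.990181 rev/s
rpm = 60·n = 1919.410878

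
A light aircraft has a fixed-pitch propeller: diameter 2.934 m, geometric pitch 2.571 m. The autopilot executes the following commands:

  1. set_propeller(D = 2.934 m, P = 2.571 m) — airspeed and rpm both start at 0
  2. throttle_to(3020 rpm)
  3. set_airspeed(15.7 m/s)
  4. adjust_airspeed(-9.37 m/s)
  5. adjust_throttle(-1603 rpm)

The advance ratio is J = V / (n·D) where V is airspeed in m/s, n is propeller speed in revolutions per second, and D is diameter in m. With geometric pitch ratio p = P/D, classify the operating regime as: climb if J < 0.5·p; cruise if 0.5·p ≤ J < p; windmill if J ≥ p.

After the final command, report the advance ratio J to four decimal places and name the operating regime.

set_propeller: D = 2.934 m, P = 2.571 m (p = P/D = 0.876278); state ← (V=0, rpm=0)
throttle_to(3020): rpm ← 3020
set_airspeed(15.7): V ← 15.7 m/s
adjust_airspeed(-9.37): V ← 15.7 -9.37 = 6.33 m/s
adjust_throttle(-1603): rpm ← 3020 -1603 = 1417
final state: V = 6.33 m/s, rpm = 1417 → n = rpm/60 = 23.616667 rev/s
J = V / (n·D) = 6.33 / (23.616667 × 2.934) = 0.091353
regime bands: climb J<0.4381 | cruise [0.4381, 0.8763) | windmill J≥0.8763
J = 0.0914 → climb

J = 0.0914, regime = climb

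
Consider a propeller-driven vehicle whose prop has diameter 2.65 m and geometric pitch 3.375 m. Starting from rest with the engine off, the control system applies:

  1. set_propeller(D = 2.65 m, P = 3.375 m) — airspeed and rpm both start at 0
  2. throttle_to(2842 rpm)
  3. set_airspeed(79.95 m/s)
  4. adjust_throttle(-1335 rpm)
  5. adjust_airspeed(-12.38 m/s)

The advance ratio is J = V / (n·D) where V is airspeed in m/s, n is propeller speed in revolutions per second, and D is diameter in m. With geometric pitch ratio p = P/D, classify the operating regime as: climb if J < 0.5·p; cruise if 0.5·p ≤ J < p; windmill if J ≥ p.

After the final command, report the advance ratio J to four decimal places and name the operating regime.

set_propeller: D = 2.65 m, P = 3.375 m (p = P/D = 1.273585); state ← (V=0, rpm=0)
throttle_to(2842): rpm ← 2842
set_airspeed(79.95): V ← 79.95 m/s
adjust_throttle(-1335): rpm ← 2842 -1335 = 1507
adjust_airspeed(-12.38): V ← 79.95 -12.38 = 67.57 m/s
final state: V = 67.57 m/s, rpm = 1507 → n = rpm/60 = 25.116667 rev/s
J = V / (n·D) = 67.57 / (25.116667 × 2.65) = 1.015187
regime bands: climb J<0.6368 | cruise [0.6368, 1.2736) | windmill J≥1.2736
J = 1.0152 → cruise

J = 1.0152, regime = cruise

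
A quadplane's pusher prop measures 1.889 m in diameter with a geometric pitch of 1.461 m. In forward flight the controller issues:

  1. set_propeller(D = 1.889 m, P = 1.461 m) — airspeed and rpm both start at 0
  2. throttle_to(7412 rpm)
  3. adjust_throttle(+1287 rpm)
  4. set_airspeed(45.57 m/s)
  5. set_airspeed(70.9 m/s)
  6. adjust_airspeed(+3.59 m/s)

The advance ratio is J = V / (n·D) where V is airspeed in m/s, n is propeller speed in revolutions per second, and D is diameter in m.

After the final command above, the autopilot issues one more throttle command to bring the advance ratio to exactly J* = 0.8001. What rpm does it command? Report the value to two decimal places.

rpm = 2957.15

set_propeller: D = 1.889 m, P = 1.461 m (p = P/D = 0.773425); state ← (V=0, rpm=0)
throttle_to(7412): rpm ← 7412
adjust_throttle(+1287): rpm ← 7412 +1287 = 8699
set_airspeed(45.57): V ← 45.57 m/s
set_airspeed(70.9): V ← 70.9 m/s
adjust_airspeed(+3.59): V ← 70.9 +3.59 = 74.49 m/s
final state: V = 74.49 m/s, rpm = 8699 → n = rpm/60 = 144.983333 rev/s
target J* = 0.8001; solve J* = V/(n·D) for n: n = V/(J*·D) = 74.49/(0.8001 × 1.889) = 49.285793 rev/s
rpm = 60·n = 2957.147561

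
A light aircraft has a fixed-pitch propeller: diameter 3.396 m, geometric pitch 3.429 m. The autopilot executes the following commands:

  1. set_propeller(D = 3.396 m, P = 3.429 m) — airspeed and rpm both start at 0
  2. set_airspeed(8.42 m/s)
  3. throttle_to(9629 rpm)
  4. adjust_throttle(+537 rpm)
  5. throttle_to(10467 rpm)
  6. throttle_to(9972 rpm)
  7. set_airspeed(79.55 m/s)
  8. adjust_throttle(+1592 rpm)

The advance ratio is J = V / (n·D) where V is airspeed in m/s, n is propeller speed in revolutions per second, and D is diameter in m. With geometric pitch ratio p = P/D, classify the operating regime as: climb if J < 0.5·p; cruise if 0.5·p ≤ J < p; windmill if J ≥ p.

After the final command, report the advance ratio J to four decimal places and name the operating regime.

set_propeller: D = 3.396 m, P = 3.429 m (p = P/D = 1.009717); state ← (V=0, rpm=0)
set_airspeed(8.42): V ← 8.42 m/s
throttle_to(9629): rpm ← 9629
adjust_throttle(+537): rpm ← 9629 +537 = 10166
throttle_to(10467): rpm ← 10467
throttle_to(9972): rpm ← 9972
set_airspeed(79.55): V ← 79.55 m/s
adjust_throttle(+1592): rpm ← 9972 +1592 = 11564
final state: V = 79.55 m/s, rpm = 11564 → n = rpm/60 = 192.733333 rev/s
J = V / (n·D) = 79.55 / (192.733333 × 3.396) = 0.121539
regime bands: climb J<0.5049 | cruise [0.5049, 1.0097) | windmill J≥1.0097
J = 0.1215 → climb

J = 0.1215, regime = climb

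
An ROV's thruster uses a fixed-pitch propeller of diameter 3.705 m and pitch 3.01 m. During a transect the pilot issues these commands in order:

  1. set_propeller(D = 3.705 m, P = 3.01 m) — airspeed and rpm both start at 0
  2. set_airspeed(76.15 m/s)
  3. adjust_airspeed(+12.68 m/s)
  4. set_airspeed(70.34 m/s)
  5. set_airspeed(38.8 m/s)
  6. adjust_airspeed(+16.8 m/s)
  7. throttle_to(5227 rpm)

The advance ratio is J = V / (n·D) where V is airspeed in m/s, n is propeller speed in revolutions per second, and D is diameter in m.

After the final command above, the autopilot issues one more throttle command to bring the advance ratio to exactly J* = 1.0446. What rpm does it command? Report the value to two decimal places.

set_propeller: D = 3.705 m, P = 3.01 m (p = P/D = 0.812416); state ← (V=0, rpm=0)
set_airspeed(76.15): V ← 76.15 m/s
adjust_airspeed(+12.68): V ← 76.15 +12.68 = 88.83 m/s
set_airspeed(70.34): V ← 70.34 m/s
set_airspeed(38.8): V ← 38.8 m/s
adjust_airspeed(+16.8): V ← 38.8 +16.8 = 55.6 m/s
throttle_to(5227): rpm ← 5227
final state: V = 55.6 m/s, rpm = 5227 → n = rpm/60 = 87.116667 rev/s
target J* = 1.0446; solve J* = V/(n·D) for n: n = V/(J*·D) = 55.6/(1.0446 × 3.705) = 14.366023 rev/s
rpm = 60·n = 861.961381

rpm = 861.96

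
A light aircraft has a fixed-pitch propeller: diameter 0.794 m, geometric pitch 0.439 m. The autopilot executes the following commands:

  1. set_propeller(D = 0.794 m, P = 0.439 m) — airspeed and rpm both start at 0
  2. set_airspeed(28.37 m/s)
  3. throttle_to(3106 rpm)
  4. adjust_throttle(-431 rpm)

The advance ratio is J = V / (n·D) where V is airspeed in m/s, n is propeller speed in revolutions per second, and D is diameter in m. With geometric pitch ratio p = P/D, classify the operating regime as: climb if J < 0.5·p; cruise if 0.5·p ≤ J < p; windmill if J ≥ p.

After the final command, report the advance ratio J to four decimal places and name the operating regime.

J = 0.8014, regime = windmill

set_propeller: D = 0.794 m, P = 0.439 m (p = P/D = 0.552897); state ← (V=0, rpm=0)
set_airspeed(28.37): V ← 28.37 m/s
throttle_to(3106): rpm ← 3106
adjust_throttle(-431): rpm ← 3106 -431 = 2675
final state: V = 28.37 m/s, rpm = 2675 → n = rpm/60 = 44.583333 rev/s
J = V / (n·D) = 28.37 / (44.583333 × 0.794) = 0.801431
regime bands: climb J<0.2764 | cruise [0.2764, 0.5529) | windmill J≥0.5529
J = 0.8014 → windmill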